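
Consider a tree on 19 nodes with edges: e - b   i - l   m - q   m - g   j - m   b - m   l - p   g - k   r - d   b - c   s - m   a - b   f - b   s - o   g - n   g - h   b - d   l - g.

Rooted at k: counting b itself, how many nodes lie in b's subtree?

7

The subtree rooted at b contains: b, e, a, d, c, f, r — 7 nodes.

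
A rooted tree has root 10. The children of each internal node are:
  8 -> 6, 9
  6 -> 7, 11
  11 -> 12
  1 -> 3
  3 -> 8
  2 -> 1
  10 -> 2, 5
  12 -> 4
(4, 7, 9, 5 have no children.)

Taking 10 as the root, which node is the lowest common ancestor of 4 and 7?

4's ancestor chain is 4, 12, 11, 6, 8, 3, 1, 2, 10 and 7's is 7, 6, 8, 3, 1, 2, 10; they first meet at 6.

6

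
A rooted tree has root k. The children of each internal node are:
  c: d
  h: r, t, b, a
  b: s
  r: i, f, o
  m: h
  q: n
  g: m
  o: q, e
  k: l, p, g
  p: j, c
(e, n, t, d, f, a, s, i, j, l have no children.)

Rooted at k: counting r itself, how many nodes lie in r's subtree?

The subtree rooted at r contains: r, i, o, f, e, q, n — 7 nodes.

7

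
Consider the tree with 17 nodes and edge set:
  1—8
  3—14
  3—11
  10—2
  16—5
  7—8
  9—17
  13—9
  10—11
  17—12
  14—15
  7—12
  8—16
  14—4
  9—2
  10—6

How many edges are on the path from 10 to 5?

Walking from 10: 10 - 2 - 9 - 17 - 12 - 7 - 8 - 16 - 5. Length 8.

8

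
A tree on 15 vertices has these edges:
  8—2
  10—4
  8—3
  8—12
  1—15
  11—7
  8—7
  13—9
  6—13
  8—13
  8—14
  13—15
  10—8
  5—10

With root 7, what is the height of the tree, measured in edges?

1 sits deepest: 7 → 8 → 13 → 15 → 1 — 4 edges from the root.

4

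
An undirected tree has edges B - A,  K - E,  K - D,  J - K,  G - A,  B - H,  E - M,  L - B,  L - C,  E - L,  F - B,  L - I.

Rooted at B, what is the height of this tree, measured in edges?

4

The longest root-to-leaf path is B-L-E-K-J (4 edges).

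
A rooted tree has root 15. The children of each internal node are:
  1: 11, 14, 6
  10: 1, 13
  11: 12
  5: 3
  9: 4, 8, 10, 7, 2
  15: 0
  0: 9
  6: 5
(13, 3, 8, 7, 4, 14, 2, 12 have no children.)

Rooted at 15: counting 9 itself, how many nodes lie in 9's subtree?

9's subtree: {9, 10, 8, 4, 2, 7, 1, 13, 6, 14, 11, 5, 12, 3}, size 14.

14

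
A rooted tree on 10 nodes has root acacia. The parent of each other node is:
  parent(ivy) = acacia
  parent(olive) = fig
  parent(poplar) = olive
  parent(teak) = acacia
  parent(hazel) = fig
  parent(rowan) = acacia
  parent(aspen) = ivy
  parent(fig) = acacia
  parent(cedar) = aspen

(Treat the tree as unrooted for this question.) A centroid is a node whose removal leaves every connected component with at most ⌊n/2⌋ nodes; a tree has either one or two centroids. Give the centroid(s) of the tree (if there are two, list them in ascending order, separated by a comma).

acacia

Delete acacia: the remaining components have sizes 4, 3, 1, 1. Max 4 ≤ 5, so acacia is a centroid.
No neighbour of acacia does as well, so acacia is the unique centroid.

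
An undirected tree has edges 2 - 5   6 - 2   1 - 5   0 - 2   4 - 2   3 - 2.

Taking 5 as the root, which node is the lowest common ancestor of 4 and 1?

4's ancestor chain is 4, 2, 5 and 1's is 1, 5; they first meet at 5.

5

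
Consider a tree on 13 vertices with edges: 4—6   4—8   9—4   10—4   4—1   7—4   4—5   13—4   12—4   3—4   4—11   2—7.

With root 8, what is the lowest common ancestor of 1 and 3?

4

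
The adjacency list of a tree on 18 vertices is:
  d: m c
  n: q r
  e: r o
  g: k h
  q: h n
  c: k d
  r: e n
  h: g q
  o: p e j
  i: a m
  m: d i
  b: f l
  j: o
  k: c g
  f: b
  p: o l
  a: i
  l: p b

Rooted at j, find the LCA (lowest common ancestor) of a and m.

m

a's ancestor chain is a, i, m, d, c, k, g, h, q, n, r, e, o, j and m's is m, d, c, k, g, h, q, n, r, e, o, j; they first meet at m.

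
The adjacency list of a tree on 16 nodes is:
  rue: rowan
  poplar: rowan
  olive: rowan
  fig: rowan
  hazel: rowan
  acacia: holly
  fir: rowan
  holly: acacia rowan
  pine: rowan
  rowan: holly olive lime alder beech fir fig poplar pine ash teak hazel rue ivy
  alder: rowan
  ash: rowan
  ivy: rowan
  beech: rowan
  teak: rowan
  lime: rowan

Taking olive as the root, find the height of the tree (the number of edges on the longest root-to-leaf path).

3

acacia sits deepest: olive → rowan → holly → acacia — 3 edges from the root.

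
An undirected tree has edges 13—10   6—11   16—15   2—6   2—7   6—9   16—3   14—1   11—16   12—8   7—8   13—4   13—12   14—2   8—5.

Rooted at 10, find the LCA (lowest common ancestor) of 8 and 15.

8

Ancestors of 8 (toward the root): 8, 12, 13, 10.
Ancestors of 15: 15, 16, 11, 6, 2, 7, 8, 12, 13, 10.
The deepest node appearing in both lists is 8.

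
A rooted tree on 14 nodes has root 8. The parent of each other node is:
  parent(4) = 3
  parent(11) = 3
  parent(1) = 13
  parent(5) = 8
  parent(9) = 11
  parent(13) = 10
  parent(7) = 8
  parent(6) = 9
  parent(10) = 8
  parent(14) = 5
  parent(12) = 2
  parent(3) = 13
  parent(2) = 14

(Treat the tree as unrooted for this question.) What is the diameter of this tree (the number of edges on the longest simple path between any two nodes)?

A longest path is 12–2–14–5–8–10–13–3–11–9–6, with 10 edges.

10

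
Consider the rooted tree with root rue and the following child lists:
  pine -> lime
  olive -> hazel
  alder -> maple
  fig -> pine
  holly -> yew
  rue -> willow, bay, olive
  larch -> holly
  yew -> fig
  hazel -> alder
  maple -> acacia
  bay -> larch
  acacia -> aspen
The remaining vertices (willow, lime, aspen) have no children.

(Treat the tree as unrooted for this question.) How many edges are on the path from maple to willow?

Walking from maple: maple – alder – hazel – olive – rue – willow. Length 5.

5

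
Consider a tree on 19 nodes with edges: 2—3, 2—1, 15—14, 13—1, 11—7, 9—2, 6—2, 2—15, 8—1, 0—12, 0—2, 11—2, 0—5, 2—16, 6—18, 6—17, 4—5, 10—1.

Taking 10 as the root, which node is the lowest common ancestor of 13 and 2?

1

Ancestors of 13 (toward the root): 13, 1, 10.
Ancestors of 2: 2, 1, 10.
The deepest node appearing in both lists is 1.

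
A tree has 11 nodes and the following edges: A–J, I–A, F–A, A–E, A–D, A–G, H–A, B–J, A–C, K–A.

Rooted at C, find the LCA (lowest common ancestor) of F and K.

A

Ancestors of F (toward the root): F, A, C.
Ancestors of K: K, A, C.
The deepest node appearing in both lists is A.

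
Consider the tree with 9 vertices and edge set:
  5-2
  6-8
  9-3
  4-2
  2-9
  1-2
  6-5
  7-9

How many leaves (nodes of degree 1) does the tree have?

5

Degree-1 nodes: 1, 3, 4, 7, 8 — 5 of them.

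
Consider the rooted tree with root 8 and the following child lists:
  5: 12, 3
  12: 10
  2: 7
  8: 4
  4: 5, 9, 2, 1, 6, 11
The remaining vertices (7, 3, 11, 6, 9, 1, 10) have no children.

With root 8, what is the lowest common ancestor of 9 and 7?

4

Path 9→root: 9 4 8; path 7→root: 7 2 4 8.
First common node: 4.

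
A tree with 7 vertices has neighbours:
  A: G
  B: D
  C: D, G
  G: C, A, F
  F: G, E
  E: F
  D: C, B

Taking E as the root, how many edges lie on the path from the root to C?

3

E → F → G → C — 3 edges.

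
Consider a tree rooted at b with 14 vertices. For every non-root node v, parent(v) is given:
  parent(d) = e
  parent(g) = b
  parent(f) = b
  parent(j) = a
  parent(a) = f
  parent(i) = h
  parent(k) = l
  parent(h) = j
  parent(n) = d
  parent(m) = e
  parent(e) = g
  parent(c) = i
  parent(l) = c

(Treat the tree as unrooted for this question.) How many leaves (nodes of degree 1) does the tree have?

The leaves are k, m, n.
That is 3 leaves.

3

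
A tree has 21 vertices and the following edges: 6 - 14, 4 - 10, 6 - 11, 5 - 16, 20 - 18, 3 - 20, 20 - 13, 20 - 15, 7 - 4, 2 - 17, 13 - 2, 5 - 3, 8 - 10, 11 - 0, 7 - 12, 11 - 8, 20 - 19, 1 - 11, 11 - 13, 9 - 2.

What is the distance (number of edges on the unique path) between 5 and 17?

5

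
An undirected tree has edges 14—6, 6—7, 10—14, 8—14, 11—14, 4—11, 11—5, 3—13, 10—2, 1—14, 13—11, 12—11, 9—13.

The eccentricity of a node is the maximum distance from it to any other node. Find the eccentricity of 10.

4

The node farthest from 10 is 9 (3 also at distance 4), via 10 – 14 – 11 – 13 – 9 — 4 edges.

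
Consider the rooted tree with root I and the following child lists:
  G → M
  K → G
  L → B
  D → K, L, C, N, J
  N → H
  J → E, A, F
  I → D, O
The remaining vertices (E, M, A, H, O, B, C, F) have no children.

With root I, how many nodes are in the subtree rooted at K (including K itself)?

The subtree rooted at K contains: K, G, M — 3 nodes.

3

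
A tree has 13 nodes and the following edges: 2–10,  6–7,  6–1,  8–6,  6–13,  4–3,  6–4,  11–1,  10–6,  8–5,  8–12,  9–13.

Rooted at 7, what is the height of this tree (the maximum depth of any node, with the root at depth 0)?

3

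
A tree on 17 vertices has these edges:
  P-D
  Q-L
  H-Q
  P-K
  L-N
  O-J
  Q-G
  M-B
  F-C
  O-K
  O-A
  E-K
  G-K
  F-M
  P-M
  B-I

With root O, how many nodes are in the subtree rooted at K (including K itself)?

14

K's subtree: {K, G, P, E, Q, M, D, L, H, F, B, N, C, I}, size 14.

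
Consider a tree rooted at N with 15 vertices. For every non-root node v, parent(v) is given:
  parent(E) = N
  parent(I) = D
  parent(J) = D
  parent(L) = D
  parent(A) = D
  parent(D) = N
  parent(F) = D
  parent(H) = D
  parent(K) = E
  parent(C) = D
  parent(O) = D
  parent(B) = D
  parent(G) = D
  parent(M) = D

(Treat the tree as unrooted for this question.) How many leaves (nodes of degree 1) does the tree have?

12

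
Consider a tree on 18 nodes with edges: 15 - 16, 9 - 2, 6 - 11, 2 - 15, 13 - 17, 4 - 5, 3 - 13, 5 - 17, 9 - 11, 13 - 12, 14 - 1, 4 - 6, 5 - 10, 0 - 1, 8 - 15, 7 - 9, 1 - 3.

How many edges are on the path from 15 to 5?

6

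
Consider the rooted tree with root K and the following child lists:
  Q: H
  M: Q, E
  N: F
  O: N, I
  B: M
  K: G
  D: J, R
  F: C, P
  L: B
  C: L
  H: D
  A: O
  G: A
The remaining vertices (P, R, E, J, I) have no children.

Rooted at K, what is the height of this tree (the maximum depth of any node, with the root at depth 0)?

A deepest node is R, reached by K–G–A–O–N–F–C–L–B–M–Q–H–D–R.
That path has 13 edges, so the height is 13.

13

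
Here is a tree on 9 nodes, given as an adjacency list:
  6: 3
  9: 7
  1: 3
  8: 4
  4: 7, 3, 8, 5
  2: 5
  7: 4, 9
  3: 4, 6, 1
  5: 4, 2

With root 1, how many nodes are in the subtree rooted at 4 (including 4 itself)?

Descendants of 4 (including itself): 4, 7, 8, 5, 9, 2. That's 6.

6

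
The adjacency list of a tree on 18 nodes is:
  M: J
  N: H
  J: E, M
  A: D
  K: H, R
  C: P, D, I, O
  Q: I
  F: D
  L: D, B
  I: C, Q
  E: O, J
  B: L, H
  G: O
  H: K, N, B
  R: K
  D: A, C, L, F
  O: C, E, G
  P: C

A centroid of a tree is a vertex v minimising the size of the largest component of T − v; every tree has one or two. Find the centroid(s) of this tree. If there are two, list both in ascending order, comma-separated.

C, D

If D is removed the pieces have sizes 9, 6, 1, 1, all ≤ ⌊18/2⌋ = 9.
C is adjacent to D and is also a centroid (the largest component after removing it is likewise 9).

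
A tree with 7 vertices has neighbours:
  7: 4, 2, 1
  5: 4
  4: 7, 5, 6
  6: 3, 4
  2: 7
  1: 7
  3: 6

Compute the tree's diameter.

4

A longest path is 3 - 6 - 4 - 7 - 2, with 4 edges.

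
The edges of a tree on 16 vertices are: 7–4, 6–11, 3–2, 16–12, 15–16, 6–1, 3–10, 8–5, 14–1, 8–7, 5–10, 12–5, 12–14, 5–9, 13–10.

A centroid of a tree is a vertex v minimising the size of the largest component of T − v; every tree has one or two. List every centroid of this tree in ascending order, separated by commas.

Delete 5: the remaining components have sizes 7, 4, 3, 1. Max 7 ≤ 8, so 5 is a centroid.
No neighbour of 5 does as well, so 5 is the unique centroid.

5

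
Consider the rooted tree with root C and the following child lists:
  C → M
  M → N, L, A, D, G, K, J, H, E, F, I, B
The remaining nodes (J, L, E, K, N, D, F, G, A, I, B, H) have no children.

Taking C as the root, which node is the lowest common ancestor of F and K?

Path F→root: F M C; path K→root: K M C.
First common node: M.

M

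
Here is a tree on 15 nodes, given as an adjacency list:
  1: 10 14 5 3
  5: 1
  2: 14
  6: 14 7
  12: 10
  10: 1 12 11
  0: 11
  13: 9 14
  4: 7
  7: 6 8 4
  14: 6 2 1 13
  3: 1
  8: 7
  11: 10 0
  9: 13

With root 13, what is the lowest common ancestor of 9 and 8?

13

Path 9→root: 9 13; path 8→root: 8 7 6 14 13.
First common node: 13.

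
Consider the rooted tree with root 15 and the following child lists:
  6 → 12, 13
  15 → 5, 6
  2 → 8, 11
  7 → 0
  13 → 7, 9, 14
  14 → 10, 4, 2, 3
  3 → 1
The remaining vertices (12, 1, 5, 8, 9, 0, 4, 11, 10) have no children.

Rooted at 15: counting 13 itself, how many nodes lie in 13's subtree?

Descendants of 13 (including itself): 13, 14, 7, 9, 2, 3, 4, 10, 0, 8, 11, 1. That's 12.

12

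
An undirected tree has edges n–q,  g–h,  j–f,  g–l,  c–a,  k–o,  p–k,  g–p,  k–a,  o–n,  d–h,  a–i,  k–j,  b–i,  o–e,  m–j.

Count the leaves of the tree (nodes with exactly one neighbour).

8

The leaves are b, c, d, e, f, l, m, q.
That is 8 leaves.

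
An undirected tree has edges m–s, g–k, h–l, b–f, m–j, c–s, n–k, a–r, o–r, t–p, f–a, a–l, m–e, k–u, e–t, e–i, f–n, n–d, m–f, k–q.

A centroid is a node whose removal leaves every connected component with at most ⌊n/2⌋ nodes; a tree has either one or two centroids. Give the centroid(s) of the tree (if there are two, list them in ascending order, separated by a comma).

Removing f splits the tree into components of sizes 8, 6, 5, 1; the largest is 8 ≤ ⌊21/2⌋ = 10.
Every other node leaves some component of size > 10, so the centroid is unique.

f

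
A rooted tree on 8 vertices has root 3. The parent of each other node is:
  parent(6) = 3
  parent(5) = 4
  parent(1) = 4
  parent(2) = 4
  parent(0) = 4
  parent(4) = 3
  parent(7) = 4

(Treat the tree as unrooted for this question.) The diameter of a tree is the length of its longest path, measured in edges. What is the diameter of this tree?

A longest path is 6 - 3 - 4 - 5, with 3 edges.

3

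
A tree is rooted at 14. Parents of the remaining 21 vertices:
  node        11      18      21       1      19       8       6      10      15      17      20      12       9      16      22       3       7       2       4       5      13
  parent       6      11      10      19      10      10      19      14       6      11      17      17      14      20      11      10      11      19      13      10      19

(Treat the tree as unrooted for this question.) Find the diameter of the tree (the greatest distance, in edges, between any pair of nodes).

A longest path is 16 - 20 - 17 - 11 - 6 - 19 - 10 - 14 - 9, with 8 edges.

8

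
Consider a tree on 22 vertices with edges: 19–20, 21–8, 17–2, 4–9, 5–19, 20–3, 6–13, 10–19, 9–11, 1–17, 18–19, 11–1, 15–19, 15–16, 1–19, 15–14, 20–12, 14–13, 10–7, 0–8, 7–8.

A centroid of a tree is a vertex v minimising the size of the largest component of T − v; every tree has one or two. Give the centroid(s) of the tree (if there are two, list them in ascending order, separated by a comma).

19

Delete 19: the remaining components have sizes 6, 5, 5, 3, 1, 1. Max 6 ≤ 11, so 19 is a centroid.
No neighbour of 19 does as well, so 19 is the unique centroid.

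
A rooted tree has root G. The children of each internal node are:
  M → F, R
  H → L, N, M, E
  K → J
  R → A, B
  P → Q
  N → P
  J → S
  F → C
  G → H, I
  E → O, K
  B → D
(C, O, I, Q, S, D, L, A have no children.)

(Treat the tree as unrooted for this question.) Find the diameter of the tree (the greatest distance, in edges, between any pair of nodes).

8

BFS from D reaches S last, at distance 8; BFS from S confirms no node is farther.
Path: D–B–R–M–H–E–K–J–S.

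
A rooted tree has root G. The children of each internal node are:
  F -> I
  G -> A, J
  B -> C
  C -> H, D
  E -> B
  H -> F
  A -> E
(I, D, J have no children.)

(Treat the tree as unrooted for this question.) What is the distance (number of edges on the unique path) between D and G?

5

The path is D - C - B - E - A - G, which has 5 edges.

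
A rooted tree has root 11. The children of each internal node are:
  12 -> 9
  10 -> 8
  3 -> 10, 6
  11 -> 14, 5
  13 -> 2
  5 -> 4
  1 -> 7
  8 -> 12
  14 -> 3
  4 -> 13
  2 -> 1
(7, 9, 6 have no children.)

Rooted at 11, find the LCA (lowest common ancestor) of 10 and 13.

Ancestors of 10 (toward the root): 10, 3, 14, 11.
Ancestors of 13: 13, 4, 5, 11.
The deepest node appearing in both lists is 11.

11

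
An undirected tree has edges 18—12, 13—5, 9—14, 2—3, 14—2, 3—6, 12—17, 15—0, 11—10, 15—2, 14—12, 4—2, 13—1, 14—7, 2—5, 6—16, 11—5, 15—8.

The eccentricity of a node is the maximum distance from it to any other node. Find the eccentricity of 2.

3

The node farthest from 2 is 10 (16, 18, 1, 17 also at distance 3), via 2–5–11–10 — 3 edges.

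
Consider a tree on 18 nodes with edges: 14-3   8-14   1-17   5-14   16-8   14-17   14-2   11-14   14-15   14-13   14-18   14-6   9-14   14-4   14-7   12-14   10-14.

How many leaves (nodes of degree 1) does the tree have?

15

The leaves are 1, 2, 3, 4, 5, 6, 7, 9, 10, 11, 12, 13, 15, 16, 18.
That is 15 leaves.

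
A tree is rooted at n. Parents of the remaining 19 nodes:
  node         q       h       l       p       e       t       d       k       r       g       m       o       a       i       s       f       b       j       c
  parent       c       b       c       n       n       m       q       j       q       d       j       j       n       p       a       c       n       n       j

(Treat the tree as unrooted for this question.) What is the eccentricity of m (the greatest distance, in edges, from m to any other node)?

5

The node farthest from m is g, via m – j – c – q – d – g — 5 edges.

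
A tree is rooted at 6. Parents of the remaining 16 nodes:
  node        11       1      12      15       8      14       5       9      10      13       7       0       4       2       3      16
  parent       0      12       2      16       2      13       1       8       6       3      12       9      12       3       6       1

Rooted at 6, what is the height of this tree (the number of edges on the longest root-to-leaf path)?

11 sits deepest: 6–3–2–8–9–0–11 — 6 edges from the root.

6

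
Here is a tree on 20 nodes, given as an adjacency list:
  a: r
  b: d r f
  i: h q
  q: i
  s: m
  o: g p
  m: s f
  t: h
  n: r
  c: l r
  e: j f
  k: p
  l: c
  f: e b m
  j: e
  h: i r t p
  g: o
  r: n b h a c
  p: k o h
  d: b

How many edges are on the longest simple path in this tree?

BFS from j reaches g last, at distance 8; BFS from g confirms no node is farther.
Path: j–e–f–b–r–h–p–o–g.

8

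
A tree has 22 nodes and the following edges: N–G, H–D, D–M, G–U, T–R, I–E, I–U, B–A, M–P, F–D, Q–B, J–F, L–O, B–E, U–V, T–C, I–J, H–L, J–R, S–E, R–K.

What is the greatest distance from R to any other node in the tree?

The node farthest from R is O, via R–J–F–D–H–L–O — 6 edges.

6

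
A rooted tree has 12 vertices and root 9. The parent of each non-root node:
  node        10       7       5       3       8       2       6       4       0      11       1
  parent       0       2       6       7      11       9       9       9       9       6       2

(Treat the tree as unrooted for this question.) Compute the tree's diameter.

A longest path is 3 - 7 - 2 - 9 - 6 - 11 - 8, with 6 edges.

6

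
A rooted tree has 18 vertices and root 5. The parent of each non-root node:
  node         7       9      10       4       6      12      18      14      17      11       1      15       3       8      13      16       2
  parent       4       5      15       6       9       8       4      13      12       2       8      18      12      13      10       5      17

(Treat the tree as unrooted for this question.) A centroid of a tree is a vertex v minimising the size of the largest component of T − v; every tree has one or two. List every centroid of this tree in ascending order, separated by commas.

10, 13

Removing 13 splits the tree into components of sizes 9, 7, 1; the largest is 9 ≤ ⌊18/2⌋ = 9.
10 is adjacent to 13 and is also a centroid (the largest component after removing it is likewise 9).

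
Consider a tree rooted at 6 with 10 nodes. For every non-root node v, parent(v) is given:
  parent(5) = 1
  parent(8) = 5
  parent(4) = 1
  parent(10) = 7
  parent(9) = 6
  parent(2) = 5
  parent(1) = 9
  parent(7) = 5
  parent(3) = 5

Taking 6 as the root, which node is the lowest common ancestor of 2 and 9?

9

2's ancestor chain is 2, 5, 1, 9, 6 and 9's is 9, 6; they first meet at 9.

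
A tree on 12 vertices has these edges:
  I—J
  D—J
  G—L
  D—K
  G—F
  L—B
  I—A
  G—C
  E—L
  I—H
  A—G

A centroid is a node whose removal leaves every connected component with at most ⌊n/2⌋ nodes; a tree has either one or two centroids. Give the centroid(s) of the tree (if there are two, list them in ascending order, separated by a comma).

Delete G: the remaining components have sizes 6, 3, 1, 1. Max 6 ≤ 6, so G is a centroid.
A is adjacent to G and is also a centroid (the largest component after removing it is likewise 6).

A, G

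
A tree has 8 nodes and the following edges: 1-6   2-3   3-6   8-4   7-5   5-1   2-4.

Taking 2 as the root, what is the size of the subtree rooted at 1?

Descendants of 1 (including itself): 1, 5, 7. That's 3.

3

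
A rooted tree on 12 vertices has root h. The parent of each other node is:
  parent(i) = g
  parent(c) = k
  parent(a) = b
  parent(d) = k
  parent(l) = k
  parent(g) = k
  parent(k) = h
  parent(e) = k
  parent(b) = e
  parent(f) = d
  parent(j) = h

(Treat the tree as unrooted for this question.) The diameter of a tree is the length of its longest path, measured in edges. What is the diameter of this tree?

5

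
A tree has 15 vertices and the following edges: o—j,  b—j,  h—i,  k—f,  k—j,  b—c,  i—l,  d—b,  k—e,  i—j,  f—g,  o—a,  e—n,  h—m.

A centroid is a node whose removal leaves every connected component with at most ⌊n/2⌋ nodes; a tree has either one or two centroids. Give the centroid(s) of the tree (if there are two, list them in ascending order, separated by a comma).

j

Delete j: the remaining components have sizes 5, 4, 3, 2. Max 5 ≤ 7, so j is a centroid.
Every other node leaves some component of size > 7, so the centroid is unique.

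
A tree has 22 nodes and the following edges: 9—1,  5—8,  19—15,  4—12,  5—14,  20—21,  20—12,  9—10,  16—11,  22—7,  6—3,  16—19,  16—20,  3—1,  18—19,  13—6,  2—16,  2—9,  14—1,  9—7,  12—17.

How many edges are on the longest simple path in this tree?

9

A longest path is 4 – 12 – 20 – 16 – 2 – 9 – 1 – 3 – 6 – 13, with 9 edges.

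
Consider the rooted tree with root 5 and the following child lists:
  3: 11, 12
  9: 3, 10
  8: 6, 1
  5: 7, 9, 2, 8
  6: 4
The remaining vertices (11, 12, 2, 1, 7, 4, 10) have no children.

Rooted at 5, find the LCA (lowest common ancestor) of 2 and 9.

Ancestors of 2 (toward the root): 2, 5.
Ancestors of 9: 9, 5.
The deepest node appearing in both lists is 5.

5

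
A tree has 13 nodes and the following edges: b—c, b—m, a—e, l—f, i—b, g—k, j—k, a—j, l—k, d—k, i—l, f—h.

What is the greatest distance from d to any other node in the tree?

5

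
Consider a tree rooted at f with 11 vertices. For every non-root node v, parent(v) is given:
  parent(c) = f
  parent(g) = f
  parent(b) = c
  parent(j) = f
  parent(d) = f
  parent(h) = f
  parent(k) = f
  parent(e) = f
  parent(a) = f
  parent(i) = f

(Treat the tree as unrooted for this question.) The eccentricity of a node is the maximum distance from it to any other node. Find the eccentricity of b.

3

The node farthest from b is e (g, a, j, d, h, i, k also at distance 3), via b-c-f-e — 3 edges.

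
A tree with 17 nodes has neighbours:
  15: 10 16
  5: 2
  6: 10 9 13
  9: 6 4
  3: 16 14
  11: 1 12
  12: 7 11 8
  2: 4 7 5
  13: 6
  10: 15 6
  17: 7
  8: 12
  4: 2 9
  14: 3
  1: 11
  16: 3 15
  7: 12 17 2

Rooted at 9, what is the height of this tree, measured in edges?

The longest root-to-leaf path is 9 → 4 → 2 → 7 → 12 → 11 → 1 (6 edges).

6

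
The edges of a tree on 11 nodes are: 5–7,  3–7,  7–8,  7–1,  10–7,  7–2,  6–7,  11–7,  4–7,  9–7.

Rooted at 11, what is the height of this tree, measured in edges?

5 sits deepest: 11 – 7 – 5 — 2 edges from the root.

2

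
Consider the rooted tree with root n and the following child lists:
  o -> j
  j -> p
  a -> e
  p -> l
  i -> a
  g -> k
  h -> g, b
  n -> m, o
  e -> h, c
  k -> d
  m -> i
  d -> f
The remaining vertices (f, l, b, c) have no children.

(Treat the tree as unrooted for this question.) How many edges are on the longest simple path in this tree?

A longest path is l - p - j - o - n - m - i - a - e - h - g - k - d - f, with 13 edges.

13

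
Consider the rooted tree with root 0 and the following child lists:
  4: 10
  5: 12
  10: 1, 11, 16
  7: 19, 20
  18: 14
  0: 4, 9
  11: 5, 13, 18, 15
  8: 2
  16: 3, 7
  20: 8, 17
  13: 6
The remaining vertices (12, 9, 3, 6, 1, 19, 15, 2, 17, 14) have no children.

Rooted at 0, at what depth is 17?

Path from 0 to 17: 0 → 4 → 10 → 16 → 7 → 20 → 17, which has 6 edges.

6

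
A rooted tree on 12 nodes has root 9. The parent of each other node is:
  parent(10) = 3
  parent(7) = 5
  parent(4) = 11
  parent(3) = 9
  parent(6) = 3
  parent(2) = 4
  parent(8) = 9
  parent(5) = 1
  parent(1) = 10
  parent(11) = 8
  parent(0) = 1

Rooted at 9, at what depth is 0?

Climbing from 0 to the root: 0 → 1 → 10 → 3 → 9. That's 4 steps.

4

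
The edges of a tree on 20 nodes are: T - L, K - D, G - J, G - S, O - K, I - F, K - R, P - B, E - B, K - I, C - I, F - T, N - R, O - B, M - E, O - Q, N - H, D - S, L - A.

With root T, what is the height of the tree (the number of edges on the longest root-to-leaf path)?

The longest root-to-leaf path is T → F → I → K → O → B → E → M (7 edges).

7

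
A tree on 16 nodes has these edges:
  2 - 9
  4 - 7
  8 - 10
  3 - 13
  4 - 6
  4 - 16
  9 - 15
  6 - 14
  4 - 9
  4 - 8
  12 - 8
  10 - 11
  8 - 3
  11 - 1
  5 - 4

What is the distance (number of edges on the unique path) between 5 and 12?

5 - 4 - 8 - 12: 3 edges.

3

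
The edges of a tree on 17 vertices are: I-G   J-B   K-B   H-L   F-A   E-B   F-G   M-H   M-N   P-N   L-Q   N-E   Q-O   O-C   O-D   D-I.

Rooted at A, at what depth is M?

9

Climbing from M to the root: M → H → L → Q → O → D → I → G → F → A. That's 9 steps.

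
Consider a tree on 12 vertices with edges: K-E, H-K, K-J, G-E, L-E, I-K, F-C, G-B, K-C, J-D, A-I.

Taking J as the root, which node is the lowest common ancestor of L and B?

Ancestors of L (toward the root): L, E, K, J.
Ancestors of B: B, G, E, K, J.
The deepest node appearing in both lists is E.

E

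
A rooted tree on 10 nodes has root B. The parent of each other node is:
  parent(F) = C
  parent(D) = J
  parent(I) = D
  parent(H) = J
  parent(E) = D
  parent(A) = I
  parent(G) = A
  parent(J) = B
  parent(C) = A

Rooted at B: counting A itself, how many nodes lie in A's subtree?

4

A's subtree: {A, G, C, F}, size 4.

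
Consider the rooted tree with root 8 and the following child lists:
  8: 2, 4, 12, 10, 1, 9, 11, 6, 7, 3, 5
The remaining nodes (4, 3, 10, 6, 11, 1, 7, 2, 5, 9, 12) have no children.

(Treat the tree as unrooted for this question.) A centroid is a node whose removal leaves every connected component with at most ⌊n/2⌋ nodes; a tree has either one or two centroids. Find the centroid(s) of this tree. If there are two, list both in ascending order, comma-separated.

If 8 is removed the pieces have sizes 1, 1, 1, 1, 1, 1, 1, 1, 1, 1, 1, all ≤ ⌊12/2⌋ = 6.
No neighbour of 8 does as well, so 8 is the unique centroid.

8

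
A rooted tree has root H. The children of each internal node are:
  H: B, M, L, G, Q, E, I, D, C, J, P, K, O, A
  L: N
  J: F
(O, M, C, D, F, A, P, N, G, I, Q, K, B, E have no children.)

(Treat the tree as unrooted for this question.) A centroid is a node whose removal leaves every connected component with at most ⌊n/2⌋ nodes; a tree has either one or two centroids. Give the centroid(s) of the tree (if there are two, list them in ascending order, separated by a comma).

H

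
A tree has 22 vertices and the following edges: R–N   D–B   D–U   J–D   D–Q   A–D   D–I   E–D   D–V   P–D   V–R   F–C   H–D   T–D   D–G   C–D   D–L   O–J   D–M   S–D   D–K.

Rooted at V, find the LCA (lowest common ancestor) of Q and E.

D

Path Q→root: Q D V; path E→root: E D V.
First common node: D.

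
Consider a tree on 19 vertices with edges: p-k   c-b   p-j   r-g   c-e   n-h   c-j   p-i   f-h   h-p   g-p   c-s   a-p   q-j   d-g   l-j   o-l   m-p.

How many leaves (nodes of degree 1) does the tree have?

The leaves are a, b, d, e, f, i, k, m, n, o, q, r, s.
That is 13 leaves.

13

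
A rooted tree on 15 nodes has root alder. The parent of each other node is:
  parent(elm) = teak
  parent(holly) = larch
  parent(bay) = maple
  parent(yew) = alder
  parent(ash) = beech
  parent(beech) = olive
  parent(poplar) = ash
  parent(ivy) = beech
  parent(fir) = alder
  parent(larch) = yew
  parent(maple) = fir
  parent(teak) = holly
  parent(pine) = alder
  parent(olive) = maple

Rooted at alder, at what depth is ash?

5

Climbing from ash to the root: ash → beech → olive → maple → fir → alder. That's 5 steps.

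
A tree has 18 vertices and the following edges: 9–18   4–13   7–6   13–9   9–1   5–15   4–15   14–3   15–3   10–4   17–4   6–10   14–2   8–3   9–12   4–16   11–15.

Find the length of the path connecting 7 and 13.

Walking from 7: 7–6–10–4–13. Length 4.

4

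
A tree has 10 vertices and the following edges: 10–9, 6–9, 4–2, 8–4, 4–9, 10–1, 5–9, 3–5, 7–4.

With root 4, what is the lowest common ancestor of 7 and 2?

7's ancestor chain is 7, 4 and 2's is 2, 4; they first meet at 4.

4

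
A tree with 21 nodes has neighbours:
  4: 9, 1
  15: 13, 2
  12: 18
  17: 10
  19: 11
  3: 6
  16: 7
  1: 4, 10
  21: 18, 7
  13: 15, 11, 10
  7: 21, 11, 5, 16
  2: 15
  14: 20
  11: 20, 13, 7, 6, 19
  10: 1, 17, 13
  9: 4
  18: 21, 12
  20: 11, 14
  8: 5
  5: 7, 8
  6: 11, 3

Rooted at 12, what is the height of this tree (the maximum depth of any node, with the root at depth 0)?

The longest root-to-leaf path is 12 – 18 – 21 – 7 – 11 – 13 – 10 – 1 – 4 – 9 (9 edges).

9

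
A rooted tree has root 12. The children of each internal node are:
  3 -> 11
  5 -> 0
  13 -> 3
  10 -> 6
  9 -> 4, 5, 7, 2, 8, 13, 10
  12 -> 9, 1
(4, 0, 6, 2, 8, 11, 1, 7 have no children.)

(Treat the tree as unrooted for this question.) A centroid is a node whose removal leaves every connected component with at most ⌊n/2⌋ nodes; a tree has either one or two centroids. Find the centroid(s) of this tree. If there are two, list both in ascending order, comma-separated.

If 9 is removed the pieces have sizes 3, 2, 2, 2, 1, 1, 1, 1, all ≤ ⌊14/2⌋ = 7.
No neighbour of 9 does as well, so 9 is the unique centroid.

9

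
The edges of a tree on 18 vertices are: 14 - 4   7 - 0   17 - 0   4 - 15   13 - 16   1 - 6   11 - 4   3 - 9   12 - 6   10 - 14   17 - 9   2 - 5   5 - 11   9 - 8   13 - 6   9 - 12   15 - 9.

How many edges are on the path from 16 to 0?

6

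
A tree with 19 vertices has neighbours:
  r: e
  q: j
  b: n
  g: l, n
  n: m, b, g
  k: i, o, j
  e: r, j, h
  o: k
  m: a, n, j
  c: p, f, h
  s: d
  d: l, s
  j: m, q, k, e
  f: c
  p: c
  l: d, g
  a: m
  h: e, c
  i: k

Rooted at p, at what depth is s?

Path from p to s: p → c → h → e → j → m → n → g → l → d → s, which has 10 edges.

10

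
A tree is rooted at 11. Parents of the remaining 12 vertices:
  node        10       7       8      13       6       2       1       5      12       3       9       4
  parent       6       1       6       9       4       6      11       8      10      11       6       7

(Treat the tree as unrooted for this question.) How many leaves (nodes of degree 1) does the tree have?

5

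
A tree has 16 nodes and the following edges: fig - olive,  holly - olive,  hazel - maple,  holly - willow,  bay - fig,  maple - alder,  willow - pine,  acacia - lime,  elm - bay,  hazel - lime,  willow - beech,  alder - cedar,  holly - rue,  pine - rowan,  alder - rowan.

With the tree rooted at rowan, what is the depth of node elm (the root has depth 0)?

Path from rowan to elm: rowan–pine–willow–holly–olive–fig–bay–elm, which has 7 edges.

7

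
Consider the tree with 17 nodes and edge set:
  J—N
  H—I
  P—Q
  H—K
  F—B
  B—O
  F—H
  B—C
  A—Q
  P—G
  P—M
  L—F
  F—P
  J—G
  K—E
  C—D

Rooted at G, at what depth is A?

Path from G to A: G – P – Q – A, which has 3 edges.

3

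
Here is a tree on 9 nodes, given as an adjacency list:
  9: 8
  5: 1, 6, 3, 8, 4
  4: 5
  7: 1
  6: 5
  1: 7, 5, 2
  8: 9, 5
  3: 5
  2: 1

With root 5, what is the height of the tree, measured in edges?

2

The longest root-to-leaf path is 5 – 8 – 9 (2 edges).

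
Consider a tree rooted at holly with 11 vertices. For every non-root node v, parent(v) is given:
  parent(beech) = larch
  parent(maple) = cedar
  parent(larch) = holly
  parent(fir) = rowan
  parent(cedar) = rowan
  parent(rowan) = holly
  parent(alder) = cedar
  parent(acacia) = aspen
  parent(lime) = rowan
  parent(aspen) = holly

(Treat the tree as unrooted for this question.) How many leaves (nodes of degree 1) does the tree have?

6

Exactly 6 nodes have a single neighbour: acacia, alder, beech, fir, lime, maple.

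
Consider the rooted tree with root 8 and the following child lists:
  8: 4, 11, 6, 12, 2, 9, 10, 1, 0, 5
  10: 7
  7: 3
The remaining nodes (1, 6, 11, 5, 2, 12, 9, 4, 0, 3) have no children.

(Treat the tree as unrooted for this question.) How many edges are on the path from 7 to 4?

3

The path is 7 – 10 – 8 – 4, which has 3 edges.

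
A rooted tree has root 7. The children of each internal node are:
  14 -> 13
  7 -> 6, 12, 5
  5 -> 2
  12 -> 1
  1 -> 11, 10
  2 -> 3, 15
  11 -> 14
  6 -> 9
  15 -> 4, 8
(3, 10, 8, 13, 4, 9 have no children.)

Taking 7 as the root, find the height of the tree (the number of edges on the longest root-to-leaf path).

13 sits deepest: 7-12-1-11-14-13 — 5 edges from the root.

5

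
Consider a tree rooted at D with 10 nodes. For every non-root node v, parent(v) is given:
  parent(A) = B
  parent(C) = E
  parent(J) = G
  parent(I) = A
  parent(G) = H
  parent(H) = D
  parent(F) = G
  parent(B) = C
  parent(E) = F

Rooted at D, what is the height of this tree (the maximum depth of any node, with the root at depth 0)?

8

The longest root-to-leaf path is D–H–G–F–E–C–B–A–I (8 edges).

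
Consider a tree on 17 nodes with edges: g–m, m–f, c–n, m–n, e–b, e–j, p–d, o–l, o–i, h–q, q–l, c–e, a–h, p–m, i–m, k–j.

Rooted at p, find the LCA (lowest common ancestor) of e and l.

m

Ancestors of e (toward the root): e, c, n, m, p.
Ancestors of l: l, o, i, m, p.
The deepest node appearing in both lists is m.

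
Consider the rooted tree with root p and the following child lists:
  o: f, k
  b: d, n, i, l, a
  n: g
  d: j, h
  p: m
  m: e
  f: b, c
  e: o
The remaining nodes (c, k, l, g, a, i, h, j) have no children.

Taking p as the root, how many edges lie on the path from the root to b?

p → m → e → o → f → b — 5 edges.

5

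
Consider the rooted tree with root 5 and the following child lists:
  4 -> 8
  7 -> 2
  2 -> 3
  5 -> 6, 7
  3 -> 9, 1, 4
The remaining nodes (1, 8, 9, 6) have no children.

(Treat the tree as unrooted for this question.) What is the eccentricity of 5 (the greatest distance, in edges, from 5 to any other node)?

5

A farthest node from 5 is 8.
The path 5–7–2–3–4–8 has 5 edges.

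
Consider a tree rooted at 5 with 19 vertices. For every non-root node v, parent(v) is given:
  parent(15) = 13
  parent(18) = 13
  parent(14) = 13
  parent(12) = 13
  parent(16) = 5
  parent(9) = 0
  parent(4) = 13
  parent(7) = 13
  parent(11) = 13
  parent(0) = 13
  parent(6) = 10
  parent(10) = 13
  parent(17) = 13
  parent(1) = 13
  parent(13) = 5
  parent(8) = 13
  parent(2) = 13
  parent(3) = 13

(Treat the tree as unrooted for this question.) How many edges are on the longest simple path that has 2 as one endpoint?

The node farthest from 2 is 9 (6, 16 also at distance 3), via 2–13–0–9 — 3 edges.

3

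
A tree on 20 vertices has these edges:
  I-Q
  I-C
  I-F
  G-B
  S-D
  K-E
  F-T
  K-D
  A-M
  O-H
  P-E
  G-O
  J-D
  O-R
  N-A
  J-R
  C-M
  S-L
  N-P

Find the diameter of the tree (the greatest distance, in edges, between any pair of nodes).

15

A longest path is T – F – I – C – M – A – N – P – E – K – D – J – R – O – G – B, with 15 edges.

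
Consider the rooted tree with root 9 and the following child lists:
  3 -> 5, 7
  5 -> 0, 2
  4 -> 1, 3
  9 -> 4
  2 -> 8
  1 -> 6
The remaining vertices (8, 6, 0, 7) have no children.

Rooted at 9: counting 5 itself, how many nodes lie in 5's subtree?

5's subtree: {5, 0, 2, 8}, size 4.

4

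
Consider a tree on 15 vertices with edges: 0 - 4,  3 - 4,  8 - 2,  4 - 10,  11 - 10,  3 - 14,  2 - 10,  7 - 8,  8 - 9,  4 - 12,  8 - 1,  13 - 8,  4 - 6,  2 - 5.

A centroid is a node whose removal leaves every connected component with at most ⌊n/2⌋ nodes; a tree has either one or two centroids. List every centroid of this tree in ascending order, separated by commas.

10

Removing 10 splits the tree into components of sizes 7, 6, 1; the largest is 7 ≤ ⌊15/2⌋ = 7.
No neighbour of 10 does as well, so 10 is the unique centroid.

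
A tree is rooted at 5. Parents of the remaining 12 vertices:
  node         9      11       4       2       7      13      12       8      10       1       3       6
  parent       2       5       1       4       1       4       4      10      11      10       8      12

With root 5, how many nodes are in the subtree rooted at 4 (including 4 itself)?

Descendants of 4 (including itself): 4, 2, 13, 12, 9, 6. That's 6.

6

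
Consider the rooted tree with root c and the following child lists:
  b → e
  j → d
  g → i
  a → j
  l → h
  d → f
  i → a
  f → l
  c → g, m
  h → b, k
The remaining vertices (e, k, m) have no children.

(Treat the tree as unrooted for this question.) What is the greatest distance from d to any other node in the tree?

6

The node farthest from d is m, via d-j-a-i-g-c-m — 6 edges.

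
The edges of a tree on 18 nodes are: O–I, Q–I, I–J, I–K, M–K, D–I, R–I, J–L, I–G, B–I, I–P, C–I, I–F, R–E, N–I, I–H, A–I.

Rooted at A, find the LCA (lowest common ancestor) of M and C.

I

Path M→root: M K I A; path C→root: C I A.
First common node: I.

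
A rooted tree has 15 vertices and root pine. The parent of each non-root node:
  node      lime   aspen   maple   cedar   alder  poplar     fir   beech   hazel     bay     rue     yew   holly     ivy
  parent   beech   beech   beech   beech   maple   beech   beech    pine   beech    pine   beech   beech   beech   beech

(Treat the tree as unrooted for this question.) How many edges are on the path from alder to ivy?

3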